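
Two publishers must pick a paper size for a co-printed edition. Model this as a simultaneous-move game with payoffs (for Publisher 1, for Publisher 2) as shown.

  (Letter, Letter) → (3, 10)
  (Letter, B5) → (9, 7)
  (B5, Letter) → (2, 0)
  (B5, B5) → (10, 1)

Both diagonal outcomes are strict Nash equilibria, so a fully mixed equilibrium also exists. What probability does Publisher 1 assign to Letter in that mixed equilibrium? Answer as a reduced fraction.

Publisher 1's mix p on Letter must make Publisher 2 indifferent between Letter and B5.
Publisher 2's payoff from Letter: 10p + 0(1−p). From B5: 7p + 1(1−p).
Set equal: 3p = 1(1−p) → p = 1/4.

1/4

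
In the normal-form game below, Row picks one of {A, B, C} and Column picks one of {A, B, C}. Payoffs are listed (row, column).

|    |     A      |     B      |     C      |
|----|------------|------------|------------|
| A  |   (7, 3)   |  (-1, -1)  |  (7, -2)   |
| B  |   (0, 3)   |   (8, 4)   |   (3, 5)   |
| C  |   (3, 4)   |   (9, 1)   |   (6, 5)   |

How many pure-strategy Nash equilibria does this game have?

1

Both A: Row gets 7 (best alternative 3); Column gets 3 (best alternative -1). Neither deviates — NE.
Both B is not a NE: Row would switch to C (9 > 8).
No other cell survives both best-response checks, so there is 1 pure NE.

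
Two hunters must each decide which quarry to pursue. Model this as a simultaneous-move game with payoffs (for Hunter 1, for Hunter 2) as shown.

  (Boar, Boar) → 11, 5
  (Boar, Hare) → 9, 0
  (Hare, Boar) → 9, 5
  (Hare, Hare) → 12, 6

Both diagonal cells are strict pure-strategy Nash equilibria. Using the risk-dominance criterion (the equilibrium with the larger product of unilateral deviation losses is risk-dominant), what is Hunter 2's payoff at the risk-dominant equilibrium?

At both Boar: Hunter 1 loses 11 − 9 = 2 by deviating; Hunter 2 loses 5 − 0 = 5. Product = 2·5 = 10.
At both Hare: Hunter 1 loses 12 − 9 = 3 by deviating; Hunter 2 loses 6 − 5 = 1. Product = 3·1 = 3.
10 > 3, so both Boar is risk-dominant. Hunter 2's payoff there is 5.

5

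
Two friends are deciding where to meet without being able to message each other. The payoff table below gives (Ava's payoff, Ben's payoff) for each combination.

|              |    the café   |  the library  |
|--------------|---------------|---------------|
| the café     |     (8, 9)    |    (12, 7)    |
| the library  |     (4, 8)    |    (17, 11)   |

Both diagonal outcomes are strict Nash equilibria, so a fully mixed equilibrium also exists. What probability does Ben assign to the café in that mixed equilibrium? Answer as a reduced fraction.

5/9

Ben's mix q on the café must make Ava indifferent between the café and the library.
Ava's payoff from the café: 8q + 12(1−q). From the library: 4q + 17(1−q).
Set equal: 4q = 5(1−q) → q = 5/9.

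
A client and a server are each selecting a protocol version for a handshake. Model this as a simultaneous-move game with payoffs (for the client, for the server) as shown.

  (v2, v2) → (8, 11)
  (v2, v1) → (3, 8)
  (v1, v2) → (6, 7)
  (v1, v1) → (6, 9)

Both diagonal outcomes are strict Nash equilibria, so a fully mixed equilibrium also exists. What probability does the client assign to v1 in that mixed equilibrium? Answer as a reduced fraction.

3/5

The client's mix p on v2 must make the server indifferent between v2 and v1.
The server's payoff from v2: 11p + 7(1−p). From v1: 8p + 9(1−p).
Set equal: 3p = 2(1−p) → p = 2/5.
Probability on v1 is 1 − 2/5 = 3/5.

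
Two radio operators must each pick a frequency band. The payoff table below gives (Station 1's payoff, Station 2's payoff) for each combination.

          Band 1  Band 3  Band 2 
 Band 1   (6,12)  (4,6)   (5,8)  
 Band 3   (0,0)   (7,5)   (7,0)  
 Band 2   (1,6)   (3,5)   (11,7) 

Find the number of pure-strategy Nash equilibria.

3

Both Band 1: Station 1 gets 6 (best alternative 1); Station 2 gets 12 (best alternative 8). Neither deviates — NE.
Both Band 3: Station 1 gets 7 (best alternative 4); Station 2 gets 5 (best alternative 0). Neither deviates — NE.
Both Band 2: Station 1 gets 11 (best alternative 7); Station 2 gets 7 (best alternative 6). Neither deviates — NE.
(Band 3, Band 1) is not a NE: Station 1 would switch to Band 1 (6 > 0).
No other cell survives both best-response checks, so there are 3 pure NE.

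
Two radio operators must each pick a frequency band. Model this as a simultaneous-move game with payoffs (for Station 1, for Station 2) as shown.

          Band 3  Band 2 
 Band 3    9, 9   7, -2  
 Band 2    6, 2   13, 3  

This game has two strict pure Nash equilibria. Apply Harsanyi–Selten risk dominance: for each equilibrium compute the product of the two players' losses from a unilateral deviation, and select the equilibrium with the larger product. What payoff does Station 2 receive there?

9

At both Band 3: Station 1 loses 9 − 6 = 3 by deviating; Station 2 loses 9 − (-2) = 11. Product = 3·11 = 33.
At both Band 2: Station 1 loses 13 − 7 = 6 by deviating; Station 2 loses 3 − 2 = 1. Product = 6·1 = 6.
33 > 6, so both Band 3 is risk-dominant. Station 2's payoff there is 9.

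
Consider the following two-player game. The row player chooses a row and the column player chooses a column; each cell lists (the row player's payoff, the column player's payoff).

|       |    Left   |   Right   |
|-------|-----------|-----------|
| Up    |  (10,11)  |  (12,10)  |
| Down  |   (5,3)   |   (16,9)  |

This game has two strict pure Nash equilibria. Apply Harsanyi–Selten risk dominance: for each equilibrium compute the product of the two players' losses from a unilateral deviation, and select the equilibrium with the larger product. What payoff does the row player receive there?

16

At (Up, Left): the row player loses 10 − 5 = 5 by deviating; the column player loses 11 − 10 = 1. Product = 5·1 = 5.
At (Down, Right): the row player loses 16 − 12 = 4 by deviating; the column player loses 9 − 3 = 6. Product = 4·6 = 24.
24 > 5, so (Down, Right) is risk-dominant. The row player's payoff there is 16.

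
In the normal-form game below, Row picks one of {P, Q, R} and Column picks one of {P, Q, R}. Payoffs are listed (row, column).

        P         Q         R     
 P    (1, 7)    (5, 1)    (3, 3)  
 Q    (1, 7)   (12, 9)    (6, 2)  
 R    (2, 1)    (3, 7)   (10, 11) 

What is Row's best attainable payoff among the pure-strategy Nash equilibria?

12

Both Q is a pure NE (Row: 12 ≥ 5; Column: 9 ≥ 7). Row gets 12.
Both R is a pure NE (Row: 10 ≥ 6; Column: 11 ≥ 7). Row gets 10.
Every other cell has a profitable deviation for at least one player. Highest of {12, 10} is 12.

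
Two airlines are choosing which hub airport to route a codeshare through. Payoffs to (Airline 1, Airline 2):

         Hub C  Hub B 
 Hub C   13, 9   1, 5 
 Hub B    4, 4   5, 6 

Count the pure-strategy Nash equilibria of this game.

2

Both Hub C: Airline 1 gets 13 (best alternative 4); Airline 2 gets 9 (best alternative 5). Neither deviates — NE.
Both Hub B: Airline 1 gets 5 (best alternative 1); Airline 2 gets 6 (best alternative 4). Neither deviates — NE.
(Hub B, Hub C) is not a NE: Airline 1 would switch to Hub C (13 > 4).
No other cell survives both best-response checks, so there are 2 pure NE.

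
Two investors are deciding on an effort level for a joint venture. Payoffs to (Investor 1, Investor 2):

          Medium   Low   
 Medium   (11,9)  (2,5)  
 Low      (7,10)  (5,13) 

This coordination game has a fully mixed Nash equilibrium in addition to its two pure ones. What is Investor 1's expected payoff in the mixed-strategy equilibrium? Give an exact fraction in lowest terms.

41/7

Investor 2 mixes with probability q on Medium, chosen so Investor 1 is indifferent: 11q + 2(1−q) = 7q + 5(1−q) gives q = 3/7.
Investor 1's expected payoff (from either row, since indifferent) is 11·3/7 + 2·4/7 = 41/7.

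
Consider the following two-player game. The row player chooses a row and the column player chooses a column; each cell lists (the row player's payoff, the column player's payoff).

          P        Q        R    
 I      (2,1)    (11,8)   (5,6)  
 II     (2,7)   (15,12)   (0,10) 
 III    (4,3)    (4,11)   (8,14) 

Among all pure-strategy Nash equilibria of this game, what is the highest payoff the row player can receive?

15

(II, Q) is a pure NE (the row player: 15 ≥ 11; the column player: 12 ≥ 10). The row player gets 15.
(III, R) is a pure NE (the row player: 8 ≥ 5; the column player: 14 ≥ 11). The row player gets 8.
Every other cell has a profitable deviation for at least one player. Highest of {15, 8} is 15.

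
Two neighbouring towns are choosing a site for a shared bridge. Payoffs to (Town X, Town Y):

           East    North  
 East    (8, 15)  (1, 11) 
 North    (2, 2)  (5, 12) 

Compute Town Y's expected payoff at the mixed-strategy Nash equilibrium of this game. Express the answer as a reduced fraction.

Town X mixes with probability p on East, chosen so Town Y is indifferent: 15p + 2(1−p) = 11p + 12(1−p) gives p = 5/7.
Town Y's expected payoff is 15·5/7 + 2·2/7 = 79/7.

79/7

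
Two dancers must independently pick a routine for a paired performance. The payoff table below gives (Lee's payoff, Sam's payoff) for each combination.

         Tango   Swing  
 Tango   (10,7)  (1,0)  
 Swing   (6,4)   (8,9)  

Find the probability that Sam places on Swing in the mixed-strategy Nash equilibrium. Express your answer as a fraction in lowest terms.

Sam's mix q on Tango must make Lee indifferent between Tango and Swing.
Lee's payoff from Tango: 10q + 1(1−q). From Swing: 6q + 8(1−q).
Set equal: 4q = 7(1−q) → q = 7/11.
Probability on Swing is 1 − 7/11 = 4/11.

4/11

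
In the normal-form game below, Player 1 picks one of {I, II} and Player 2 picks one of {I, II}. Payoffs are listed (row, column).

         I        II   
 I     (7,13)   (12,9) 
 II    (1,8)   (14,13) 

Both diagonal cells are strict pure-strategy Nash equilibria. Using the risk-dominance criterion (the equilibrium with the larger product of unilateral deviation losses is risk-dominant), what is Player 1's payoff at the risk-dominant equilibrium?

At both I: Player 1 loses 7 − 1 = 6 by deviating; Player 2 loses 13 − 9 = 4. Product = 6·4 = 24.
At both II: Player 1 loses 14 − 12 = 2 by deviating; Player 2 loses 13 − 8 = 5. Product = 2·5 = 10.
24 > 10, so both I is risk-dominant. Player 1's payoff there is 7.

7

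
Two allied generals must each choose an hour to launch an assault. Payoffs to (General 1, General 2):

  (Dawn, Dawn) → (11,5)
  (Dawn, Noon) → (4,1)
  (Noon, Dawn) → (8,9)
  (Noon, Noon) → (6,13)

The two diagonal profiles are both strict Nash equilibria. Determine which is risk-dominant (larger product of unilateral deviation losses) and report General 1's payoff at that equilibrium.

11

At both Dawn: General 1 loses 11 − 8 = 3 by deviating; General 2 loses 5 − 1 = 4. Product = 3·4 = 12.
At both Noon: General 1 loses 6 − 4 = 2 by deviating; General 2 loses 13 − 9 = 4. Product = 2·4 = 8.
12 > 8, so both Dawn is risk-dominant. General 1's payoff there is 11.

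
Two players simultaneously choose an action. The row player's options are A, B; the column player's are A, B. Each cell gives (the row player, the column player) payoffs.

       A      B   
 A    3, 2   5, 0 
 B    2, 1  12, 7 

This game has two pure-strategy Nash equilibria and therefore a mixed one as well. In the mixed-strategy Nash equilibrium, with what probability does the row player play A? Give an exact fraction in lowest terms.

The row player's mix p on A must make the column player indifferent between A and B.
The column player's payoff from A: 2p + 1(1−p). From B: 0p + 7(1−p).
Set equal: 2p = 6(1−p) → p = 6/8 = 3/4.

3/4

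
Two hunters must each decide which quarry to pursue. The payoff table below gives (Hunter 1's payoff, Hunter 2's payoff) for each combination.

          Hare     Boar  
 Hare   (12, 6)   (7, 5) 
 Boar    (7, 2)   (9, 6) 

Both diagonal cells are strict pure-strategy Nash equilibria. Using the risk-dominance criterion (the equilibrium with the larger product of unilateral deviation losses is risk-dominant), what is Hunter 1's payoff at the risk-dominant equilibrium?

At both Hare: Hunter 1 loses 12 − 7 = 5 by deviating; Hunter 2 loses 6 − 5 = 1. Product = 5·1 = 5.
At both Boar: Hunter 1 loses 9 − 7 = 2 by deviating; Hunter 2 loses 6 − 2 = 4. Product = 2·4 = 8.
8 > 5, so both Boar is risk-dominant. Hunter 1's payoff there is 9.

9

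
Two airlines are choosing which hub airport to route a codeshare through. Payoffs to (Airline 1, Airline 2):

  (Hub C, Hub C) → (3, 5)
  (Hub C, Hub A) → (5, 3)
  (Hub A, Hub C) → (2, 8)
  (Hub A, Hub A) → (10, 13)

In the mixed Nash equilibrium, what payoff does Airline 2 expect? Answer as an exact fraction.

Airline 1 mixes with probability p on Hub C, chosen so Airline 2 is indifferent: 5p + 8(1−p) = 3p + 13(1−p) gives p = 5/7.
Airline 2's expected payoff is 5·5/7 + 8·2/7 = 41/7.

41/7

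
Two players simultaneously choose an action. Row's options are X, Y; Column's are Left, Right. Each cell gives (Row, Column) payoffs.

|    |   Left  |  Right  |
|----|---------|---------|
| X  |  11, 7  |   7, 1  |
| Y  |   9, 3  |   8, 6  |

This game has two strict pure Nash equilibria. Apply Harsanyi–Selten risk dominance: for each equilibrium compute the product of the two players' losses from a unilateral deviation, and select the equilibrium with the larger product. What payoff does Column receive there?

At (X, Left): Row loses 11 − 9 = 2 by deviating; Column loses 7 − 1 = 6. Product = 2·6 = 12.
At (Y, Right): Row loses 8 − 7 = 1 by deviating; Column loses 6 − 3 = 3. Product = 1·3 = 3.
12 > 3, so (X, Left) is risk-dominant. Column's payoff there is 7.

7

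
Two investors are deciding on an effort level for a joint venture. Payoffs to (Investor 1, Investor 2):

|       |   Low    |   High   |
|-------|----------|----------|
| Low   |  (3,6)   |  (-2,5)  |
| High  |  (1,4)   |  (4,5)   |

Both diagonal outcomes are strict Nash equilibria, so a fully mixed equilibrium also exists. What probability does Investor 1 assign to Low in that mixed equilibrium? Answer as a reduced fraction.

Investor 1's mix p on Low must make Investor 2 indifferent between Low and High.
Investor 2's payoff from Low: 6p + 4(1−p). From High: 5p + 5(1−p).
Set equal: 1p = 1(1−p) → p = 1/2.

1/2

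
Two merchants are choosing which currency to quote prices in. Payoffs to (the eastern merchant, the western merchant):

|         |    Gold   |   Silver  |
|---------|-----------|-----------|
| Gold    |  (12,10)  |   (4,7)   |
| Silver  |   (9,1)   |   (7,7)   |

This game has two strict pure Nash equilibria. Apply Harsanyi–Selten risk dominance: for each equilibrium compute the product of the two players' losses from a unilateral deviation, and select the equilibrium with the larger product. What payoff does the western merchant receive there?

At both Gold: the eastern merchant loses 12 − 9 = 3 by deviating; the western merchant loses 10 − 7 = 3. Product = 3·3 = 9.
At both Silver: the eastern merchant loses 7 − 4 = 3 by deviating; the western merchant loses 7 − 1 = 6. Product = 3·6 = 18.
18 > 9, so both Silver is risk-dominant. The western merchant's payoff there is 7.

7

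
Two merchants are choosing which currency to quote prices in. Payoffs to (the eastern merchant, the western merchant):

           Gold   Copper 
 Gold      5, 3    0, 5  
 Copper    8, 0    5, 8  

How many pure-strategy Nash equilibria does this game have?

1

Both Copper: the eastern merchant gets 5 (best alternative 0); the western merchant gets 8 (best alternative 0). Neither deviates — NE.
Both Gold is not a NE: the eastern merchant would switch to Copper (8 > 5).
No other cell survives both best-response checks, so there is 1 pure NE.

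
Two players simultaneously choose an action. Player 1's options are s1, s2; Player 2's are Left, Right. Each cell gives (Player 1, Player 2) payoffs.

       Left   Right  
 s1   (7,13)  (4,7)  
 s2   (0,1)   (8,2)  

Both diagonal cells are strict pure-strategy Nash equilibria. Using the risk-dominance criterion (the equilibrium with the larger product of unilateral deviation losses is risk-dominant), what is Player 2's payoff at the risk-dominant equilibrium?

At (s1, Left): Player 1 loses 7 − 0 = 7 by deviating; Player 2 loses 13 − 7 = 6. Product = 7·6 = 42.
At (s2, Right): Player 1 loses 8 − 4 = 4 by deviating; Player 2 loses 2 − 1 = 1. Product = 4·1 = 4.
42 > 4, so (s1, Left) is risk-dominant. Player 2's payoff there is 13.

13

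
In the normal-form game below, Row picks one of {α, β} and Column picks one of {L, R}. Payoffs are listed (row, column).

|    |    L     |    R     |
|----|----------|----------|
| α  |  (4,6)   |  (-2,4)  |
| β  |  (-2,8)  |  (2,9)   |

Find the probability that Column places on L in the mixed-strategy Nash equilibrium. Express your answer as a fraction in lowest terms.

2/5

Column's mix q on L must make Row indifferent between α and β.
Row's payoff from α: 4q + (-2)(1−q). From β: (-2)q + 2(1−q).
Set equal: 6q = 4(1−q) → q = 4/10 = 2/5.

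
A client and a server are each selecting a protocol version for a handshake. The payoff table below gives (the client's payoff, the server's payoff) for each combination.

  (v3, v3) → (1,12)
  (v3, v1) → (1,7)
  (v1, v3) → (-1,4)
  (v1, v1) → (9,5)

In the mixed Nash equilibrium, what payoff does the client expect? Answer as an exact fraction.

1

The server mixes with probability q on v3, chosen so the client is indifferent: 1q + 1(1−q) = (-1)q + 9(1−q) gives q = 4/5.
The client's expected payoff (from either row, since indifferent) is 1·4/5 + 1·1/5 = 1.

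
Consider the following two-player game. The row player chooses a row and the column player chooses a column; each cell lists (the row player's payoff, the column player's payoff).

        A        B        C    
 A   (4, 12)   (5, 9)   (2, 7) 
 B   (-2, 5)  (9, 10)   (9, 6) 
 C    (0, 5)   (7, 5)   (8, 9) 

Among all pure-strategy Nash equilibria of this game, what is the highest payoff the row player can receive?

Both A is a pure NE (the row player: 4 ≥ 0; the column player: 12 ≥ 9). The row player gets 4.
Both B is a pure NE (the row player: 9 ≥ 7; the column player: 10 ≥ 6). The row player gets 9.
Every other cell has a profitable deviation for at least one player. Highest of {4, 9} is 9.

9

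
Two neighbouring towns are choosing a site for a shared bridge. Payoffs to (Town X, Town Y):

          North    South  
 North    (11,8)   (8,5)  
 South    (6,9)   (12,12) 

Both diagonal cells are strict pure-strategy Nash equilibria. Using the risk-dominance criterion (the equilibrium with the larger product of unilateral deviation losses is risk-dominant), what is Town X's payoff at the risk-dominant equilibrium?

11

At both North: Town X loses 11 − 6 = 5 by deviating; Town Y loses 8 − 5 = 3. Product = 5·3 = 15.
At both South: Town X loses 12 − 8 = 4 by deviating; Town Y loses 12 − 9 = 3. Product = 4·3 = 12.
15 > 12, so both North is risk-dominant. Town X's payoff there is 11.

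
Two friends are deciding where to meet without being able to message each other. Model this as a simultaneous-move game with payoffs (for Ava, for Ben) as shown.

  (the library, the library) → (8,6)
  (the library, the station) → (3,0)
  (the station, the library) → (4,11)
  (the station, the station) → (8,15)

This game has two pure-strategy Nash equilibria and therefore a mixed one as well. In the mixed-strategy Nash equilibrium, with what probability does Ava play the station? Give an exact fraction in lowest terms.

3/5

Ava's mix p on the library must make Ben indifferent between the library and the station.
Ben's payoff from the library: 6p + 11(1−p). From the station: 0p + 15(1−p).
Set equal: 6p = 4(1−p) → p = 4/10 = 2/5.
Probability on the station is 1 − 2/5 = 3/5.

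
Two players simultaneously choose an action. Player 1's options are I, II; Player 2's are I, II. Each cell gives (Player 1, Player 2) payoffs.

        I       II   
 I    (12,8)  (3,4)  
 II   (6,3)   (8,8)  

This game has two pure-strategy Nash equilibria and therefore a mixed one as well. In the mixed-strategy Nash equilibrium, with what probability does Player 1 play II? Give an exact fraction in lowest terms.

4/9

Player 1's mix p on I must make Player 2 indifferent between I and II.
Player 2's payoff from I: 8p + 3(1−p). From II: 4p + 8(1−p).
Set equal: 4p = 5(1−p) → p = 5/9.
Probability on II is 1 − 5/9 = 4/9.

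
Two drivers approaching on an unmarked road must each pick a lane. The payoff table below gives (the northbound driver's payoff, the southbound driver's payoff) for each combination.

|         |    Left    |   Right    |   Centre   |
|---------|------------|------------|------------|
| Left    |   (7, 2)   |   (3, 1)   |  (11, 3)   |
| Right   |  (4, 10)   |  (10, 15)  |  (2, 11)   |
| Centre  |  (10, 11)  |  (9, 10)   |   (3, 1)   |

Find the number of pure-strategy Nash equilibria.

3

(Left, Centre): the northbound driver gets 11 (best alternative 3); the southbound driver gets 3 (best alternative 2). Neither deviates — NE.
Both Right: the northbound driver gets 10 (best alternative 9); the southbound driver gets 15 (best alternative 11). Neither deviates — NE.
(Centre, Left): the northbound driver gets 10 (best alternative 7); the southbound driver gets 11 (best alternative 10). Neither deviates — NE.
Both Left is not a NE: the northbound driver would switch to Centre (10 > 7).
No other cell survives both best-response checks, so there are 3 pure NE.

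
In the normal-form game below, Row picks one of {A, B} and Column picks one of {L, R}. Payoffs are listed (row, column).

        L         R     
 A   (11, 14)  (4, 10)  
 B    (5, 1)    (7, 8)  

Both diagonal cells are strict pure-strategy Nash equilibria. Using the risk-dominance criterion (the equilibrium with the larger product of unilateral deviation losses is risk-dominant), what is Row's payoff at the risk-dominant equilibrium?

11

At (A, L): Row loses 11 − 5 = 6 by deviating; Column loses 14 − 10 = 4. Product = 6·4 = 24.
At (B, R): Row loses 7 − 4 = 3 by deviating; Column loses 8 − 1 = 7. Product = 3·7 = 21.
24 > 21, so (A, L) is risk-dominant. Row's payoff there is 11.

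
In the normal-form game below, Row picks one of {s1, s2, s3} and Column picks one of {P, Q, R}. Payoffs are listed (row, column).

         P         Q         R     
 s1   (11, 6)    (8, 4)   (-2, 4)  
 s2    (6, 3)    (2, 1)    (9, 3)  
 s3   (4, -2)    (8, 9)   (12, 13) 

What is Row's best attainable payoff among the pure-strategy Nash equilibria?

(s1, P) is a pure NE (Row: 11 ≥ 6; Column: 6 ≥ 4). Row gets 11.
(s3, R) is a pure NE (Row: 12 ≥ 9; Column: 13 ≥ 9). Row gets 12.
Every other cell has a profitable deviation for at least one player. Highest of {11, 12} is 12.

12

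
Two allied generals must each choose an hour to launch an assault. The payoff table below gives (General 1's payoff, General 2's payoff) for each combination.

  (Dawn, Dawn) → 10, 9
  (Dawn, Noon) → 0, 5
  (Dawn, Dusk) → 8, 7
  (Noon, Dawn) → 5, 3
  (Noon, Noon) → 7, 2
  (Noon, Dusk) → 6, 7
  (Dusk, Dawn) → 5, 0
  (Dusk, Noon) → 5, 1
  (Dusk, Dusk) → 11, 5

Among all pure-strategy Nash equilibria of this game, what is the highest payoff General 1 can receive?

11

Both Dawn is a pure NE (General 1: 10 ≥ 5; General 2: 9 ≥ 7). General 1 gets 10.
Both Dusk is a pure NE (General 1: 11 ≥ 8; General 2: 5 ≥ 1). General 1 gets 11.
Every other cell has a profitable deviation for at least one player. Highest of {10, 11} is 11.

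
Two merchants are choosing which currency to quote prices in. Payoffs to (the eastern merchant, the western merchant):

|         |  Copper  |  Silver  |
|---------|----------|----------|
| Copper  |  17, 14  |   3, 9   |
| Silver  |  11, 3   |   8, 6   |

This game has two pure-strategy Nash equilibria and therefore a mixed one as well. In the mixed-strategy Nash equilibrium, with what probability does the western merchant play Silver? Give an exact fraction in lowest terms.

The western merchant's mix q on Copper must make the eastern merchant indifferent between Copper and Silver.
The eastern merchant's payoff from Copper: 17q + 3(1−q). From Silver: 11q + 8(1−q).
Set equal: 6q = 5(1−q) → q = 5/11.
Probability on Silver is 1 − 5/11 = 6/11.

6/11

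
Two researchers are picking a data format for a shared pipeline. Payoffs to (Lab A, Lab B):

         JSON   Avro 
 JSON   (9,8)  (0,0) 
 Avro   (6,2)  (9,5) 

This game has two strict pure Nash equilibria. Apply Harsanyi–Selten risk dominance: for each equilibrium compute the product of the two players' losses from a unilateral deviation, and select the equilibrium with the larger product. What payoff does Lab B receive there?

At both JSON: Lab A loses 9 − 6 = 3 by deviating; Lab B loses 8 − 0 = 8. Product = 3·8 = 24.
At both Avro: Lab A loses 9 − 0 = 9 by deviating; Lab B loses 5 − 2 = 3. Product = 9·3 = 27.
27 > 24, so both Avro is risk-dominant. Lab B's payoff there is 5.

5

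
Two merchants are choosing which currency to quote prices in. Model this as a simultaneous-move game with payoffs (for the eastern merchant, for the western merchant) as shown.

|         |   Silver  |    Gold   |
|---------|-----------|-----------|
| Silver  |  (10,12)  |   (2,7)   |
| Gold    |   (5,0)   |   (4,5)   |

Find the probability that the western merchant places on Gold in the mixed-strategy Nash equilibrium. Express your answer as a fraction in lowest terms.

The western merchant's mix q on Silver must make the eastern merchant indifferent between Silver and Gold.
The eastern merchant's payoff from Silver: 10q + 2(1−q). From Gold: 5q + 4(1−q).
Set equal: 5q = 2(1−q) → q = 2/7.
Probability on Gold is 1 − 2/7 = 5/7.

5/7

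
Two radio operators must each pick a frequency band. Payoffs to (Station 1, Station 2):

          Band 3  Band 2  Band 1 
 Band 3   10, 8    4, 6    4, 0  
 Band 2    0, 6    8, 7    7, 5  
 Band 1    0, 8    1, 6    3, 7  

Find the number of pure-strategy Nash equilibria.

2

Both Band 3: Station 1 gets 10 (best alternative 0); Station 2 gets 8 (best alternative 6). Neither deviates — NE.
Both Band 2: Station 1 gets 8 (best alternative 4); Station 2 gets 7 (best alternative 6). Neither deviates — NE.
Both Band 1 is not a NE: Station 1 would switch to Band 2 (7 > 3).
No other cell survives both best-response checks, so there are 2 pure NE.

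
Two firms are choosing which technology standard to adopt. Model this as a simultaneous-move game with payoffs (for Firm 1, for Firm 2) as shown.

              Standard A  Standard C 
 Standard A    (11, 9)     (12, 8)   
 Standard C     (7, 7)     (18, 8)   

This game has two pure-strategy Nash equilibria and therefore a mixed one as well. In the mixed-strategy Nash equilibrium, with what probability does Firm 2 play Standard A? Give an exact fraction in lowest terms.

Firm 2's mix q on Standard A must make Firm 1 indifferent between Standard A and Standard C.
Firm 1's payoff from Standard A: 11q + 12(1−q). From Standard C: 7q + 18(1−q).
Set equal: 4q = 6(1−q) → q = 6/10 = 3/5.

3/5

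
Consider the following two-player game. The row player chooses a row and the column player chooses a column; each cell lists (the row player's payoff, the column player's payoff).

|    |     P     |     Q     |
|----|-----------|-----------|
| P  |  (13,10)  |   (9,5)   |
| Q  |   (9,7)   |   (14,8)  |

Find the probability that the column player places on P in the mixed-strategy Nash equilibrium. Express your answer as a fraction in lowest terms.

The column player's mix q on P must make the row player indifferent between P and Q.
The row player's payoff from P: 13q + 9(1−q). From Q: 9q + 14(1−q).
Set equal: 4q = 5(1−q) → q = 5/9.

5/9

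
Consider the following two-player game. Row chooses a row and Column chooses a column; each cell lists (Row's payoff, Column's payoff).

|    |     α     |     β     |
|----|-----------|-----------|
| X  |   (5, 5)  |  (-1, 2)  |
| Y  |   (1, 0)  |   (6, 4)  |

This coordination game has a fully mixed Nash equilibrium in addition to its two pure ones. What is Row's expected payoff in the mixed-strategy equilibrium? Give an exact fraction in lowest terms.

31/11

Column mixes with probability q on α, chosen so Row is indifferent: 5q + (-1)(1−q) = 1q + 6(1−q) gives q = 7/11.
Row's expected payoff (from either row, since indifferent) is 5·7/11 + (-1)·4/11 = 31/11.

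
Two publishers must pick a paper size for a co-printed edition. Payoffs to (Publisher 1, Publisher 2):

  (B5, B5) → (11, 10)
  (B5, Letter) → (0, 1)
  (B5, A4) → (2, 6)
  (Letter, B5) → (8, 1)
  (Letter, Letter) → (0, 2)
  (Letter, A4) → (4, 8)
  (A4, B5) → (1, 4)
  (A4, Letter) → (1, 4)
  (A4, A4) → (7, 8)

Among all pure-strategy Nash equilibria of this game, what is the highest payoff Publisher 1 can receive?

Both B5 is a pure NE (Publisher 1: 11 ≥ 8; Publisher 2: 10 ≥ 6). Publisher 1 gets 11.
Both A4 is a pure NE (Publisher 1: 7 ≥ 4; Publisher 2: 8 ≥ 4). Publisher 1 gets 7.
Every other cell has a profitable deviation for at least one player. Highest of {11, 7} is 11.

11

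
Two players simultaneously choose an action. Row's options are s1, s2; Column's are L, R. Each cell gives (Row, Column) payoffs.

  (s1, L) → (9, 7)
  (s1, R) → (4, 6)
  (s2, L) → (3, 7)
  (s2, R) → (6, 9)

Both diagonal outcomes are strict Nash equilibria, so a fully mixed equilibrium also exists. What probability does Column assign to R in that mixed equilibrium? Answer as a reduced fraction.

3/4

Column's mix q on L must make Row indifferent between s1 and s2.
Row's payoff from s1: 9q + 4(1−q). From s2: 3q + 6(1−q).
Set equal: 6q = 2(1−q) → q = 2/8 = 1/4.
Probability on R is 1 − 1/4 = 3/4.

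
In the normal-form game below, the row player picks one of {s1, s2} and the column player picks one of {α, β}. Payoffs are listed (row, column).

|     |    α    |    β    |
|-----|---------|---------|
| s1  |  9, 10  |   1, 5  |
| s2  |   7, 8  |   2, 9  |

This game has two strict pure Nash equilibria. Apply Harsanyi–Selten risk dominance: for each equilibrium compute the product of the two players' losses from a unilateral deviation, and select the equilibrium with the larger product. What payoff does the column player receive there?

At (s1, α): the row player loses 9 − 7 = 2 by deviating; the column player loses 10 − 5 = 5. Product = 2·5 = 10.
At (s2, β): the row player loses 2 − 1 = 1 by deviating; the column player loses 9 − 8 = 1. Product = 1·1 = 1.
10 > 1, so (s1, α) is risk-dominant. The column player's payoff there is 10.

10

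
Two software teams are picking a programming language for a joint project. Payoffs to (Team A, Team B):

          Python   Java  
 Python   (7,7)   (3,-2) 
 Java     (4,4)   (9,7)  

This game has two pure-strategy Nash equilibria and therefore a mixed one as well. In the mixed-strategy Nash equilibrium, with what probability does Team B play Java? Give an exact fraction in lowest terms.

Team B's mix q on Python must make Team A indifferent between Python and Java.
Team A's payoff from Python: 7q + 3(1−q). From Java: 4q + 9(1−q).
Set equal: 3q = 6(1−q) → q = 6/9 = 2/3.
Probability on Java is 1 − 2/3 = 1/3.

1/3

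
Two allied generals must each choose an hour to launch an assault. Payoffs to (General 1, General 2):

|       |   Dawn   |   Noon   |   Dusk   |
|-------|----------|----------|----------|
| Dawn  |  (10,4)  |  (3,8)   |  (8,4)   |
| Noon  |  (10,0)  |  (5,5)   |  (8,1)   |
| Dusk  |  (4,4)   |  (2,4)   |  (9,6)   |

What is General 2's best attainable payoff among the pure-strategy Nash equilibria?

Both Noon is a pure NE (General 1: 5 ≥ 3; General 2: 5 ≥ 1). General 2 gets 5.
Both Dusk is a pure NE (General 1: 9 ≥ 8; General 2: 6 ≥ 4). General 2 gets 6.
Every other cell has a profitable deviation for at least one player. Highest of {5, 6} is 6.

6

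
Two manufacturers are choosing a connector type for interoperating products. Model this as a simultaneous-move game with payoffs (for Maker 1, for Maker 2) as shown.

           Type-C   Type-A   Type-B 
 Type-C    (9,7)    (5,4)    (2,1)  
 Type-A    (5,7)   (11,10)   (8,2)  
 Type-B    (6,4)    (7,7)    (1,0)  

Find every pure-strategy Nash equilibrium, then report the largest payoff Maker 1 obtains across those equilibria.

Both Type-C is a pure NE (Maker 1: 9 ≥ 6; Maker 2: 7 ≥ 4). Maker 1 gets 9.
Both Type-A is a pure NE (Maker 1: 11 ≥ 7; Maker 2: 10 ≥ 7). Maker 1 gets 11.
Every other cell has a profitable deviation for at least one player. Highest of {9, 11} is 11.

11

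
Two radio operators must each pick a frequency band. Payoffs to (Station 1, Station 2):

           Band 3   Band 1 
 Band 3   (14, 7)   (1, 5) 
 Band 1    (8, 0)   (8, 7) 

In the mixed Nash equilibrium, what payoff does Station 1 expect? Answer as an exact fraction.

8

Station 2 mixes with probability q on Band 3, chosen so Station 1 is indifferent: 14q + 1(1−q) = 8q + 8(1−q) gives q = 7/13.
Station 1's expected payoff (from either row, since indifferent) is 14·7/13 + 1·6/13 = 8.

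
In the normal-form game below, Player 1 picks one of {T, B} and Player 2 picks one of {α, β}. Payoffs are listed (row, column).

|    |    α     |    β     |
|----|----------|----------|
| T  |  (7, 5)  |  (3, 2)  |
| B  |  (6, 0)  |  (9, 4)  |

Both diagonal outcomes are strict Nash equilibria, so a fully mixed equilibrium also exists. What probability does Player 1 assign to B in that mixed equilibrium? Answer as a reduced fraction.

3/7

Player 1's mix p on T must make Player 2 indifferent between α and β.
Player 2's payoff from α: 5p + 0(1−p). From β: 2p + 4(1−p).
Set equal: 3p = 4(1−p) → p = 4/7.
Probability on B is 1 − 4/7 = 3/7.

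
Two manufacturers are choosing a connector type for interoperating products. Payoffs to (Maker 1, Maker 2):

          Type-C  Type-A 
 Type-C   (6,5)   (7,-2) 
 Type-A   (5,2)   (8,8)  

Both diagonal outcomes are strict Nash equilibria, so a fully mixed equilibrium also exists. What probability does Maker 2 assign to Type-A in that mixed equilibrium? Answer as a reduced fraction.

Maker 2's mix q on Type-C must make Maker 1 indifferent between Type-C and Type-A.
Maker 1's payoff from Type-C: 6q + 7(1−q). From Type-A: 5q + 8(1−q).
Set equal: 1q = 1(1−q) → q = 1/2.
Probability on Type-A is 1 − 1/2 = 1/2.

1/2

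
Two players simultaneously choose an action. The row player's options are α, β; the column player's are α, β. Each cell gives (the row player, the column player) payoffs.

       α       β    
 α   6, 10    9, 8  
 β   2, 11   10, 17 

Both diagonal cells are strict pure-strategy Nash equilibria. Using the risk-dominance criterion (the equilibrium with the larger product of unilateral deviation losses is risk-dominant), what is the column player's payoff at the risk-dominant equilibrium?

At both α: the row player loses 6 − 2 = 4 by deviating; the column player loses 10 − 8 = 2. Product = 4·2 = 8.
At both β: the row player loses 10 − 9 = 1 by deviating; the column player loses 17 − 11 = 6. Product = 1·6 = 6.
8 > 6, so both α is risk-dominant. The column player's payoff there is 10.

10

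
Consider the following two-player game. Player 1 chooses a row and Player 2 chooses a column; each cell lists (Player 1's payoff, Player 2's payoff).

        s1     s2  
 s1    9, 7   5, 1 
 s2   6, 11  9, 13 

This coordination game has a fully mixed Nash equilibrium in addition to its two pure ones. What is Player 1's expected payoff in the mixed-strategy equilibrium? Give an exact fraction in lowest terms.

51/7

Player 2 mixes with probability q on s1, chosen so Player 1 is indifferent: 9q + 5(1−q) = 6q + 9(1−q) gives q = 4/7.
Player 1's expected payoff (from either row, since indifferent) is 9·4/7 + 5·3/7 = 51/7.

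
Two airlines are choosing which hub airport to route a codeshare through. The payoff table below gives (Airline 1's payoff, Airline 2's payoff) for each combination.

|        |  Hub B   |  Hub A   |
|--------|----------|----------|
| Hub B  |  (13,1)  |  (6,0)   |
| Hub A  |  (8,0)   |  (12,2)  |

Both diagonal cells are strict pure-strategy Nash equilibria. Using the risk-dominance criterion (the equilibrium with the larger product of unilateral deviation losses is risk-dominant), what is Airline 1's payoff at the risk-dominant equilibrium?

12

At both Hub B: Airline 1 loses 13 − 8 = 5 by deviating; Airline 2 loses 1 − 0 = 1. Product = 5·1 = 5.
At both Hub A: Airline 1 loses 12 − 6 = 6 by deviating; Airline 2 loses 2 − 0 = 2. Product = 6·2 = 12.
12 > 5, so both Hub A is risk-dominant. Airline 1's payoff there is 12.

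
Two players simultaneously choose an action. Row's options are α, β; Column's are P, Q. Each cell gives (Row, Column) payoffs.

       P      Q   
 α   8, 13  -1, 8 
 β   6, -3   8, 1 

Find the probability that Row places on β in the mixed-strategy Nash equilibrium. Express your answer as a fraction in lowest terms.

Row's mix p on α must make Column indifferent between P and Q.
Column's payoff from P: 13p + (-3)(1−p). From Q: 8p + 1(1−p).
Set equal: 5p = 4(1−p) → p = 4/9.
Probability on β is 1 − 4/9 = 5/9.

5/9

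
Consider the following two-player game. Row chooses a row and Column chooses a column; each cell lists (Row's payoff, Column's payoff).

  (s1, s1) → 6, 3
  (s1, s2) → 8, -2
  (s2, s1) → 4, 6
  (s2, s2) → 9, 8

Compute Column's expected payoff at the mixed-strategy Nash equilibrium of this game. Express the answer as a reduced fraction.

Row mixes with probability p on s1, chosen so Column is indifferent: 3p + 6(1−p) = (-2)p + 8(1−p) gives p = 2/7.
Column's expected payoff is 3·2/7 + 6·5/7 = 36/7.

36/7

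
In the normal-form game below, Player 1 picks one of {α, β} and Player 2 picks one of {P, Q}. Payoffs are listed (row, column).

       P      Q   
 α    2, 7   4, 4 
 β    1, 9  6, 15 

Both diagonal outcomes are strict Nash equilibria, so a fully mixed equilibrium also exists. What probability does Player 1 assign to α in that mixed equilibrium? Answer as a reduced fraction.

2/3

Player 1's mix p on α must make Player 2 indifferent between P and Q.
Player 2's payoff from P: 7p + 9(1−p). From Q: 4p + 15(1−p).
Set equal: 3p = 6(1−p) → p = 6/9 = 2/3.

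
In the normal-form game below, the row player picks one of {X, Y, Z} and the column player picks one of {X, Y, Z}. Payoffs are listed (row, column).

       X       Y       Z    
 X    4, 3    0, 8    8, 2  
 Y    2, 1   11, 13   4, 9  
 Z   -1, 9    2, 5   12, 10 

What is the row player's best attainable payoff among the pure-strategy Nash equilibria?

12

Both Y is a pure NE (the row player: 11 ≥ 2; the column player: 13 ≥ 9). The row player gets 11.
Both Z is a pure NE (the row player: 12 ≥ 8; the column player: 10 ≥ 9). The row player gets 12.
Every other cell has a profitable deviation for at least one player. Highest of {11, 12} is 12.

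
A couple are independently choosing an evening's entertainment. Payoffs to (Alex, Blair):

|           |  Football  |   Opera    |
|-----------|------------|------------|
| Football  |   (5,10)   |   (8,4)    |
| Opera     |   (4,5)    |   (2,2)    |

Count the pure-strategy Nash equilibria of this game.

Both Football: Alex gets 5 (best alternative 4); Blair gets 10 (best alternative 4). Neither deviates — NE.
Both Opera is not a NE: Alex would switch to Football (8 > 2).
No other cell survives both best-response checks, so there is 1 pure NE.

1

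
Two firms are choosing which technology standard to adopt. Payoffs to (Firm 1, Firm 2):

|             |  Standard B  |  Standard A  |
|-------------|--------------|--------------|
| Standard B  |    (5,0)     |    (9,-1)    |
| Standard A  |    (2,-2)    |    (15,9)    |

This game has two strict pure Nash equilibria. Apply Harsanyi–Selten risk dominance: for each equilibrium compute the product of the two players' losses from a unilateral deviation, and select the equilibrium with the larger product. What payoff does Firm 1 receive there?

15

At both Standard B: Firm 1 loses 5 − 2 = 3 by deviating; Firm 2 loses 0 − (-1) = 1. Product = 3·1 = 3.
At both Standard A: Firm 1 loses 15 − 9 = 6 by deviating; Firm 2 loses 9 − (-2) = 11. Product = 6·11 = 66.
66 > 3, so both Standard A is risk-dominant. Firm 1's payoff there is 15.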